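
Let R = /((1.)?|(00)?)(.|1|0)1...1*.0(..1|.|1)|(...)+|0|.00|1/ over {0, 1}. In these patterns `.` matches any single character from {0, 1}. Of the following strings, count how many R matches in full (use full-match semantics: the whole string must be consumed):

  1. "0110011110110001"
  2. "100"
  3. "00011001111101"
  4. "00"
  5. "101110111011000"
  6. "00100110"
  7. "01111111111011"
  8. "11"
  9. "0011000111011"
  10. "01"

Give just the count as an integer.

3

1 → no match
2 → match
3 → match
4 → no match
5 → match
6 → no match
7 → no match
8 → no match
9 → no match
10 → no match
Total matched: 3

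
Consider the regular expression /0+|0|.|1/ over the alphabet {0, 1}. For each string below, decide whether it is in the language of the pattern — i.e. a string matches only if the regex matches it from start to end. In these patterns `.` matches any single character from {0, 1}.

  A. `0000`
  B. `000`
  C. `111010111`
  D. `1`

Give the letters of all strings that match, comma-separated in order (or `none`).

A → match
B → match
C → no match
D → match

A, B, D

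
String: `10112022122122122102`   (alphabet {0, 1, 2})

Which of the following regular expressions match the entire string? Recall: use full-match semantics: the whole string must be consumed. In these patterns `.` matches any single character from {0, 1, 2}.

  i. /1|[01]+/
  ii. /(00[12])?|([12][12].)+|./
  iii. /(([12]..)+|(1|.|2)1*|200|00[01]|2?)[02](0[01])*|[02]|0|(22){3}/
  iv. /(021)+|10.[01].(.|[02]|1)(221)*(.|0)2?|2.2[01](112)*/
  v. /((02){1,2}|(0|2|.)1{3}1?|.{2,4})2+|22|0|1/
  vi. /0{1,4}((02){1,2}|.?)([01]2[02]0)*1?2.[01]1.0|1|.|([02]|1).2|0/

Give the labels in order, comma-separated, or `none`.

i → no match
ii → no match
iii → no match
iv → match
v → no match
vi → no match

iv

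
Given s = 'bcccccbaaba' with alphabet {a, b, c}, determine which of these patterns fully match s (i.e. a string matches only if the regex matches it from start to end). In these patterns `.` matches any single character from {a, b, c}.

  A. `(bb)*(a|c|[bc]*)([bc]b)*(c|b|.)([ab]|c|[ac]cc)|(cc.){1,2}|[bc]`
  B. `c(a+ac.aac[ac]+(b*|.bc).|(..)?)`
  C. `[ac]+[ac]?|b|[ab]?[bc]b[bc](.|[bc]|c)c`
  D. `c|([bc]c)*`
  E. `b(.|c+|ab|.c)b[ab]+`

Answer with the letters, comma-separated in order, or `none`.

E

A → no match
B → no match — must start with 'c'
C → no match
D → no match
E → match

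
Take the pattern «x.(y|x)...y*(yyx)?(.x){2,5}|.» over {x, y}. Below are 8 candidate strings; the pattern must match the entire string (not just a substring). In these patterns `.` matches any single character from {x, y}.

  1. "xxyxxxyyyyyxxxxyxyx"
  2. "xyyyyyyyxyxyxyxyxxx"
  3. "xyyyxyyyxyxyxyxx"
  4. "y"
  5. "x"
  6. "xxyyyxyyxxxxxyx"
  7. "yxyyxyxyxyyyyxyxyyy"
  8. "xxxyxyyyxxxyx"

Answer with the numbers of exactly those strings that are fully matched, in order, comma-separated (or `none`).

1 → match
2 → match
3 → no match
4. "y" → match
5. "x" → match
6 → match
7 → no match
8 → match

1, 2, 4, 5, 6, 8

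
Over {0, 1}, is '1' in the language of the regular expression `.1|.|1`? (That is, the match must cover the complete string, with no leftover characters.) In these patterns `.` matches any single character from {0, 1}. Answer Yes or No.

Yes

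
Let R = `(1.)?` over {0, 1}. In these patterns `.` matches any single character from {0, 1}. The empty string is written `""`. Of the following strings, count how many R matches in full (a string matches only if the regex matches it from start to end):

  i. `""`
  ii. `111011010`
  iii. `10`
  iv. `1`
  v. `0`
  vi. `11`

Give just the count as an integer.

i → match
ii → no match
iii → match
iv → no match
v → no match
vi → match
Total matched: 3

3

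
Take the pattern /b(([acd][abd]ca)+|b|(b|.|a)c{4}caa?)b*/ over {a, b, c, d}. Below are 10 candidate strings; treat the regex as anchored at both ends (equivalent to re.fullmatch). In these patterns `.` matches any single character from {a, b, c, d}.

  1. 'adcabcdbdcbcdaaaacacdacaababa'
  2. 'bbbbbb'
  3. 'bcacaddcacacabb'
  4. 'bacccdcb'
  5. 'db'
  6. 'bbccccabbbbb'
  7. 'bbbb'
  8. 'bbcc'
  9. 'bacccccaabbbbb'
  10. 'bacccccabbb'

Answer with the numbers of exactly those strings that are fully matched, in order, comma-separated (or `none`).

1 → no match — must start with 'b'
2 → match
3 → match
4 → no match
5 → no match — must start with 'b'
6 → no match
7 → match
8 → no match
9 → match
10 → match

2, 3, 7, 9, 10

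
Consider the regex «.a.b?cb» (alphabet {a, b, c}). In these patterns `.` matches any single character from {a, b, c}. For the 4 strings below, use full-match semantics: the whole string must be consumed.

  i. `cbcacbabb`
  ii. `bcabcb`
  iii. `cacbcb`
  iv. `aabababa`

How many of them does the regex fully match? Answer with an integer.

1

i → no match — must end with `cb`
ii → no match
iii → match
iv → no match — must end with `cb`
Total matched: 1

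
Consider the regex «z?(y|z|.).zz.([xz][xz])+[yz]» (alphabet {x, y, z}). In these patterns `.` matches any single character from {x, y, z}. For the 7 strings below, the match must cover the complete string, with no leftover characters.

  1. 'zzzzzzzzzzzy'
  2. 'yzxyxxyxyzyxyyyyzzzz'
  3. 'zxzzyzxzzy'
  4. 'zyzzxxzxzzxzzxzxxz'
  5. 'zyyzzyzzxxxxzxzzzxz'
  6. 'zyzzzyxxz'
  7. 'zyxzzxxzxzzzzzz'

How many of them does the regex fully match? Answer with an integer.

6

1 → match
2 → no match
3 → match
4 → match
5 → match
6 → match
7 → match
Total matched: 6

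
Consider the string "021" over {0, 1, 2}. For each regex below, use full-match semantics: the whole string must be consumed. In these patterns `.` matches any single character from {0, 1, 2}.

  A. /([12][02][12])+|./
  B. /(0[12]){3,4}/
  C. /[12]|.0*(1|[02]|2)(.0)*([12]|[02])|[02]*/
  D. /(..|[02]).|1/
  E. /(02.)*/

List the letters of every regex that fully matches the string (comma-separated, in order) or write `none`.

C, D, E

A → no match
B → no match
C → match
D → match
E → match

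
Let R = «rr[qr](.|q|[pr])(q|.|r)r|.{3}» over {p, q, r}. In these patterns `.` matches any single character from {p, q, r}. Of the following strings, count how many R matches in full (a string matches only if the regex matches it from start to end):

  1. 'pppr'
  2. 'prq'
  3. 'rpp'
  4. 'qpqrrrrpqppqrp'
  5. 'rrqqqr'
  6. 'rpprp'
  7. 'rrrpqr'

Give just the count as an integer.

4

1 → no match
2 → match
3 → match
4 → no match
5 → match
6 → no match
7 → match
Total matched: 4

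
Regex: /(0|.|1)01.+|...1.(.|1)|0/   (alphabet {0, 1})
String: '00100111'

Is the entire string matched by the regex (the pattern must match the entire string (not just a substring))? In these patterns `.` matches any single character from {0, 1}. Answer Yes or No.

Yes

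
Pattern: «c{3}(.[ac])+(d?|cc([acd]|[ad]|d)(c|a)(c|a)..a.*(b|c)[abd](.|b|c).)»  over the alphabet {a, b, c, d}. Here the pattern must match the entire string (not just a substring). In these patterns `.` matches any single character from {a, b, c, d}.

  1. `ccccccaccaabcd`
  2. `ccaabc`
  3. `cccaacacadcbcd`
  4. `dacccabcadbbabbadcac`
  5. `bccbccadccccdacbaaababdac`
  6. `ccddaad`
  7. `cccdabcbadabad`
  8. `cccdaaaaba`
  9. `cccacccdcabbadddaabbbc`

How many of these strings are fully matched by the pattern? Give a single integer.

1 → match
2 → no match
3 → match
4 → no match — must start with `c`
5 → no match — must start with `c`
6 → no match
7 → match
8 → no match
9 → match
Total matched: 4

4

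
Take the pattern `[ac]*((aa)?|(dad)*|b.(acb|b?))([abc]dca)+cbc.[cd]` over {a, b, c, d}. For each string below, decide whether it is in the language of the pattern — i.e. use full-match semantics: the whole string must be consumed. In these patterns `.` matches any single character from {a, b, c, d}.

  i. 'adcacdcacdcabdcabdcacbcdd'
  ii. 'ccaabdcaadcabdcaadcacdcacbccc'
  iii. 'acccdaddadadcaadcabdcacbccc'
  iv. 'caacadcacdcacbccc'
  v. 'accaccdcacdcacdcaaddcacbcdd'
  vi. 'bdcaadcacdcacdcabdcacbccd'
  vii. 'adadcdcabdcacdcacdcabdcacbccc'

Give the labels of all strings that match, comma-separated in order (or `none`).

i, ii, iii, iv, vi, vii

i → match
ii → match
iii → match
iv → match
v → no match
vi → match
vii → match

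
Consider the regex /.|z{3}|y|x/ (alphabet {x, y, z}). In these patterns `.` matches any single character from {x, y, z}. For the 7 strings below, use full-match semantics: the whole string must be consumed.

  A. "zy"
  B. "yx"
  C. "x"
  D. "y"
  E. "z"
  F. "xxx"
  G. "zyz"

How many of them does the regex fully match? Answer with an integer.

A → no match
B → no match
C → match
D → match
E → match
F → no match
G → no match
Total matched: 3

3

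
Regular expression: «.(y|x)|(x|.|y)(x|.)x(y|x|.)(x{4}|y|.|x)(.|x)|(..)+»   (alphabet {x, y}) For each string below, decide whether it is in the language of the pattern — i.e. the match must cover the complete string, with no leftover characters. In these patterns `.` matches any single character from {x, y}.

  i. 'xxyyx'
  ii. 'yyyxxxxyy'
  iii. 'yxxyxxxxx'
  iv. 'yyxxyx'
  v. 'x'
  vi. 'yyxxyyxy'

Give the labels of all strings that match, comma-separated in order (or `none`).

iii, iv, vi

i → no match
ii → no match
iii → match
iv → match
v → no match
vi → match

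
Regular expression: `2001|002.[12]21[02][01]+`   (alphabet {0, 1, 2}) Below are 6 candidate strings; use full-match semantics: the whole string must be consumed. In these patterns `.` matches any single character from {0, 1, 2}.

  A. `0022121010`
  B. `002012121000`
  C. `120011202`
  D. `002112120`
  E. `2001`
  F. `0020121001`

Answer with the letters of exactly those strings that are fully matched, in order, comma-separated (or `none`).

A, B, D, E, F

A. `0022121010` → match
B. `002012121000` → match
C. `120011202` → no match
D. `002112120` → match
E. `2001` → match
F. `0020121001` → match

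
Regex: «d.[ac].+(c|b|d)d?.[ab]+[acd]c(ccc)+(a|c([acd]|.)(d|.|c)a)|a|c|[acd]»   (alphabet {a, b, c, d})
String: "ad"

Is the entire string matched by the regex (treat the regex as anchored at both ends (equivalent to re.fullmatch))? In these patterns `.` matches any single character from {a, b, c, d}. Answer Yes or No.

No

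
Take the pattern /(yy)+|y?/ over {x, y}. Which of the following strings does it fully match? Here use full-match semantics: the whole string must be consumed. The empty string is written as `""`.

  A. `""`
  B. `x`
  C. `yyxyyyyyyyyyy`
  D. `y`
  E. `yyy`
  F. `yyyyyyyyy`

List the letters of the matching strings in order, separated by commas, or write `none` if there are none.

A → match
B → no match
C → no match
D → match
E → no match
F → no match

A, D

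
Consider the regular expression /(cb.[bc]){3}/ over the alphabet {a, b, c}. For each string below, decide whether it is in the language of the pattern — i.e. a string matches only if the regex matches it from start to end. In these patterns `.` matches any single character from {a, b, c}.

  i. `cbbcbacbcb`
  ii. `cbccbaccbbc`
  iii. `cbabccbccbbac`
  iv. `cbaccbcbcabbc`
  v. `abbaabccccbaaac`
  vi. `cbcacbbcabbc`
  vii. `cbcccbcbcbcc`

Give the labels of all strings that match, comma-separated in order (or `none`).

vii

i. `cbbcbacbcb` → no match
ii. `cbccbaccbbc` → no match
iii → no match
iv → no match
v → no match — must start with `cb`
vi. `cbcacbbcabbc` → no match
vii. `cbcccbcbcbcc` → match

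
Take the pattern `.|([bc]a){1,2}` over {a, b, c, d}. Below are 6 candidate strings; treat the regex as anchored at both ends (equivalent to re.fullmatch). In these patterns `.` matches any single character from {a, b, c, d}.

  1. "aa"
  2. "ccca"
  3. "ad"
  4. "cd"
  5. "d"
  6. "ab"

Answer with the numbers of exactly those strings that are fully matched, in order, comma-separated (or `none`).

1 → no match
2 → no match
3 → no match
4 → no match
5 → match
6 → no match

5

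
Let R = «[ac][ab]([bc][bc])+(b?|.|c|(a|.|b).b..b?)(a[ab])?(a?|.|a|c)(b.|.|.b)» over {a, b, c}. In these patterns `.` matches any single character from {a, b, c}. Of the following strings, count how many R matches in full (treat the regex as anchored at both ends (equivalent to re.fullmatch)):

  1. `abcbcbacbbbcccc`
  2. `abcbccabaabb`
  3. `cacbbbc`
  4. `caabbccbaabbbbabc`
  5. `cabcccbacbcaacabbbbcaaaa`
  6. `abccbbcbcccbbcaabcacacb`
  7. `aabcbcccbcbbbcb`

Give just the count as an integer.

1 → no match
2. `abcbccabaabb` → no match
3. `cacbbbc` → match
4 → no match
5 → no match
6 → no match
7 → match
Total matched: 2

2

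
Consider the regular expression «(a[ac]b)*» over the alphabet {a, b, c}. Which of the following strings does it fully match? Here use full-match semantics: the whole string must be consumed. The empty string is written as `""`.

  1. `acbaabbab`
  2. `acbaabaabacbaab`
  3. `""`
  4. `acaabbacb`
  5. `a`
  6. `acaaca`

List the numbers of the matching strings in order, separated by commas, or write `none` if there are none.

2, 3

1 → no match
2 → match
3 → match
4 → no match
5 → no match
6 → no match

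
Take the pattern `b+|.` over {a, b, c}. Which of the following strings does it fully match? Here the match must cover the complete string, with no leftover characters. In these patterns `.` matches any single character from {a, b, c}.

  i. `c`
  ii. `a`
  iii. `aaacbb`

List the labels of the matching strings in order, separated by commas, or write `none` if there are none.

i, ii

i → match
ii → match
iii → no match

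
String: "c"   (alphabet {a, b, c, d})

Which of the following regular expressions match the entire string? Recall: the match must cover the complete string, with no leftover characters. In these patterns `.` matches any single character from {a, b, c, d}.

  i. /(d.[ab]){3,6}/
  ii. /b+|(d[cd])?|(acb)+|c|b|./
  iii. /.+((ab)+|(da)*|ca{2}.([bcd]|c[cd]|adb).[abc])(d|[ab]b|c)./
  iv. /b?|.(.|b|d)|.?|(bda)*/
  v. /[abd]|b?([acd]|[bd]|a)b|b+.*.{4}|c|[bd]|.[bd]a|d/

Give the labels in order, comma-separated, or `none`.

i → no match — must start with "d"
ii → match
iii → no match
iv → match
v → match

ii, iv, v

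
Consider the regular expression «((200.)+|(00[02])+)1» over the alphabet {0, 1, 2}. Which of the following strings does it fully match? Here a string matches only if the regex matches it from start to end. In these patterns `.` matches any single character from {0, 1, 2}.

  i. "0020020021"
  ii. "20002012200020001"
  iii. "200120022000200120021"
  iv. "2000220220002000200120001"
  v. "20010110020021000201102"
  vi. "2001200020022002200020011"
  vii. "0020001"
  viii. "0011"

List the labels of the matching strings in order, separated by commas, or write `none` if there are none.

i → match
ii → no match
iii → match
iv → no match
v → no match — must end with "1"
vi → match
vii → match
viii → no match

i, iii, vi, vii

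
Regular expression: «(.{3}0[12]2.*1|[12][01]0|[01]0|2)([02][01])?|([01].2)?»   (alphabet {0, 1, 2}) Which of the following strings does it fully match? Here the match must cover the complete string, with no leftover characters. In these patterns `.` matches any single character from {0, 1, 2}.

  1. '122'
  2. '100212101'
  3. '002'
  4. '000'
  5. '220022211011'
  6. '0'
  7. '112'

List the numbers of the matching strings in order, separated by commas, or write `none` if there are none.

1 → match
2 → no match
3 → match
4 → no match
5 → match
6 → no match
7 → match

1, 3, 5, 7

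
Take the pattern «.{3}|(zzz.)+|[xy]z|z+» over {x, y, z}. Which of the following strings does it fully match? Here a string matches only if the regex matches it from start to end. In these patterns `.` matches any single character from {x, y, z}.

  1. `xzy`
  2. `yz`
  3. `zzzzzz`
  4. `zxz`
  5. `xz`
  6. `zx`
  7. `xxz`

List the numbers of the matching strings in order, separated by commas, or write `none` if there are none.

1 → match
2 → match
3 → match
4 → match
5 → match
6 → no match
7 → match

1, 2, 3, 4, 5, 7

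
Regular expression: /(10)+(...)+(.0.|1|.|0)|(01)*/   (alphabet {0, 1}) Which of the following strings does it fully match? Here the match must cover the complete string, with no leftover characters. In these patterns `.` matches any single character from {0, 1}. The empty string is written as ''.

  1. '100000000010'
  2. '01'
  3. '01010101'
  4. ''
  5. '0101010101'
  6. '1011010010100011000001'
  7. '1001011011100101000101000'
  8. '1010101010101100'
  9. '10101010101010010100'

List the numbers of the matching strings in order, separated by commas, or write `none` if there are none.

1 → match
2 → match
3 → match
4 → match
5 → match
6 → no match
7 → no match
8 → match
9 → match

1, 2, 3, 4, 5, 8, 9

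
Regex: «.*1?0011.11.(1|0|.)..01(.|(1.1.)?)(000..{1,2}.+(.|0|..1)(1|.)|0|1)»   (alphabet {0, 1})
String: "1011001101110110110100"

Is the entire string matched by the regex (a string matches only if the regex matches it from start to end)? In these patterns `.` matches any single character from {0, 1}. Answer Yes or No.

Yes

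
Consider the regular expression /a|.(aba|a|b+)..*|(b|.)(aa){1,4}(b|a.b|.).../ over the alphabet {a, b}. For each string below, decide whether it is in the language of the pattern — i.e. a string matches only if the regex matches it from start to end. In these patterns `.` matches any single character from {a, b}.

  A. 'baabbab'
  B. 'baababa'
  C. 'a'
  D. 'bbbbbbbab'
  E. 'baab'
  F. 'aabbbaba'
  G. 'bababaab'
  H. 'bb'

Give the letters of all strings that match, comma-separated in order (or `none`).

A, B, C, D, E, F, G

A → match
B → match
C → match
D → match
E → match
F → match
G → match
H → no match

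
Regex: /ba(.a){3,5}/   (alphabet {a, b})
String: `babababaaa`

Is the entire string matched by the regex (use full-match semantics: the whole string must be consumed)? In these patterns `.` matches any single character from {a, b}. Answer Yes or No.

Yes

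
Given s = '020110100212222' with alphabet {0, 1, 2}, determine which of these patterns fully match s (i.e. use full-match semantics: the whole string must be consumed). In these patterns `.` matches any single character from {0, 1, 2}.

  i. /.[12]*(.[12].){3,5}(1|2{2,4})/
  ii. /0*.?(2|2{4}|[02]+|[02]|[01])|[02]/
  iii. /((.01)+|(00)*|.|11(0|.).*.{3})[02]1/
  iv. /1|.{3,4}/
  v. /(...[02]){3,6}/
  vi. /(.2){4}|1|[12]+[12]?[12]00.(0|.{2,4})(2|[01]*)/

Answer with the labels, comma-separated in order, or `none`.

i → match
ii → no match
iii → no match — must end with '1'
iv → no match
v → no match
vi → no match

i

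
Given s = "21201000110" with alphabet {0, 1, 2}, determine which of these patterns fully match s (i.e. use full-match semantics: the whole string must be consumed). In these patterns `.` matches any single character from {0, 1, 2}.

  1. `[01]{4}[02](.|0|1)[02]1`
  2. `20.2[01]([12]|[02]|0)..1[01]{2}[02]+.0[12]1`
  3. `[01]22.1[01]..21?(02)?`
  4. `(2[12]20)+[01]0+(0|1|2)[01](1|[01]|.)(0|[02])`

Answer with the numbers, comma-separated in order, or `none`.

1 → no match — must end with "1"
2 → no match — must start with "20"
3 → no match
4 → match

4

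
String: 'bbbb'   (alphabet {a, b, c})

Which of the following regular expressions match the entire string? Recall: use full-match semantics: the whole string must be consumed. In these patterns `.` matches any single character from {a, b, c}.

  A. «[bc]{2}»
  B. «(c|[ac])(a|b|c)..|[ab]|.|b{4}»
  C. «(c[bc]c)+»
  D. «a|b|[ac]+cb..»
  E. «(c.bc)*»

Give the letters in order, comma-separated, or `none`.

A → no match
B → match
C → no match — must start with 'c'
D → no match
E → no match

B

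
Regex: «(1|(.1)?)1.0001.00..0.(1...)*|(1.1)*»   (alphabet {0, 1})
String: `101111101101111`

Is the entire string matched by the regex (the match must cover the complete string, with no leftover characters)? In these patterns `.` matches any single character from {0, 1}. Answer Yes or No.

Yes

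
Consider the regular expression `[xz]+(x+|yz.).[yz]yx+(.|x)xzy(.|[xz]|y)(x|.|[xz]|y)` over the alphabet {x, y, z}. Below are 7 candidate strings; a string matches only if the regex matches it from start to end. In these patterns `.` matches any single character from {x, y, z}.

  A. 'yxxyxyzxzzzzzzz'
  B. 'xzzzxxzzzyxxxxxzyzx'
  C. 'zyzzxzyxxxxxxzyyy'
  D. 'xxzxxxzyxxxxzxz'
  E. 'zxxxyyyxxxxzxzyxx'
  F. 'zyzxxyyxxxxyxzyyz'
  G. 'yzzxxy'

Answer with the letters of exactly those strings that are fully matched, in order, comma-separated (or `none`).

C, E, F

A → no match
B → no match
C → match
D → no match
E → match
F → match
G → no match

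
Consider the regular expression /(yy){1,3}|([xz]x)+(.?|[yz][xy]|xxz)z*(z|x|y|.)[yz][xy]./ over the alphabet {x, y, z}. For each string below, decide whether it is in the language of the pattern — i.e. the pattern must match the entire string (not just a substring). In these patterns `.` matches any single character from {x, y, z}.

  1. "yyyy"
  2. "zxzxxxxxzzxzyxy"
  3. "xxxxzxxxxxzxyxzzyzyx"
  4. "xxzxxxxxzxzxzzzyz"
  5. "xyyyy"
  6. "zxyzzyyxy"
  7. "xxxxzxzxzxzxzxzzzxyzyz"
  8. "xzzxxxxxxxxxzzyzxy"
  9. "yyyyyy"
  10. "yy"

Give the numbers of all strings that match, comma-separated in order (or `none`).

1 → match
2 → no match
3 → match
4 → match
5 → no match
6 → match
7 → no match
8 → no match
9 → match
10 → match

1, 3, 4, 6, 9, 10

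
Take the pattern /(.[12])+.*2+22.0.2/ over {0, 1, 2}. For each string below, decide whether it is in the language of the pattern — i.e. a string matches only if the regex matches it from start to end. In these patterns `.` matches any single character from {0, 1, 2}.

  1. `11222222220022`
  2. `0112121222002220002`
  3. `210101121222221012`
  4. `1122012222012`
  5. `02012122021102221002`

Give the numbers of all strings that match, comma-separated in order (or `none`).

1 → match
2 → match
3 → match
4 → match
5 → match

1, 2, 3, 4, 5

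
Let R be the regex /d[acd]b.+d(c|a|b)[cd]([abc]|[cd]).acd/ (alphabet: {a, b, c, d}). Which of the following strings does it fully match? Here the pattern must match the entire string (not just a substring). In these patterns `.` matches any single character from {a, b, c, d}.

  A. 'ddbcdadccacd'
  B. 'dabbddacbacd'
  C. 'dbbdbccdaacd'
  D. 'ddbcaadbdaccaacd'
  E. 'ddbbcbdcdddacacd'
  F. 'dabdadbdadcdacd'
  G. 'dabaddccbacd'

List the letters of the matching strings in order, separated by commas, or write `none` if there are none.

A, D, F

A → match
B → no match
C → no match
D → match
E → no match
F → match
G → no match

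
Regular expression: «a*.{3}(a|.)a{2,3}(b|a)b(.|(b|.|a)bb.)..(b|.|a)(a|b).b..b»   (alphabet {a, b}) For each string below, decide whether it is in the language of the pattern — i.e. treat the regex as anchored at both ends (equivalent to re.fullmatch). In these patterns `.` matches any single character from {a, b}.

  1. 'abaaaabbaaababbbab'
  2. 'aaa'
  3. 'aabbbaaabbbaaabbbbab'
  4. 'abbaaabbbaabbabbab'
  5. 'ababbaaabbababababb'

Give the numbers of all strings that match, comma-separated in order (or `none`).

1 → match
2 → no match — must end with 'b'
3 → match
4 → match
5 → match

1, 3, 4, 5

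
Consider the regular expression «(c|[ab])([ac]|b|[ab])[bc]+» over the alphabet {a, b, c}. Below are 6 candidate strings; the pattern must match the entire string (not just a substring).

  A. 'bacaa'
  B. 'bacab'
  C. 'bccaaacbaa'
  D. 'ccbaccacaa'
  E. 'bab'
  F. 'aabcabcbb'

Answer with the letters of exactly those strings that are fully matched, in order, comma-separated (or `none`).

E

A. 'bacaa' → no match
B. 'bacab' → no match
C. 'bccaaacbaa' → no match
D. 'ccbaccacaa' → no match
E. 'bab' → match
F. 'aabcabcbb' → no match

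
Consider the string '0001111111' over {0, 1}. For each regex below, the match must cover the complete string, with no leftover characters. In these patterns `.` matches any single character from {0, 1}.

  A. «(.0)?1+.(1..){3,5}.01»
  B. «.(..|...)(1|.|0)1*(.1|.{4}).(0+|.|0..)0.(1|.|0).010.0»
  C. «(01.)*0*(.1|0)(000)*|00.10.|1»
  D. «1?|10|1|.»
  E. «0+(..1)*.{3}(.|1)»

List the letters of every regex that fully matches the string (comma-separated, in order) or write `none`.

E

A → no match — must end with '01'
B → no match — must end with '0'
C → no match
D → no match
E → match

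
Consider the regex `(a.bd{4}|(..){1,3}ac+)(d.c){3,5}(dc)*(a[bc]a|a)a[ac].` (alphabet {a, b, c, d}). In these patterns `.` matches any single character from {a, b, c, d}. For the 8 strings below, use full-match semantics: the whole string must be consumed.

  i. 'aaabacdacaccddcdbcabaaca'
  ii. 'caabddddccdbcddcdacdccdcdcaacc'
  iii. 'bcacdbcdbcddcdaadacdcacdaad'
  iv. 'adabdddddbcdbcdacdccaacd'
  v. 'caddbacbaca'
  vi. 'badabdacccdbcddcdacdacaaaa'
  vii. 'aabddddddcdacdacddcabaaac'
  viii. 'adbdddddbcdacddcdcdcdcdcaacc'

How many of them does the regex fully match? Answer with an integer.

i → no match
ii → no match
iii → no match
iv → no match
v → no match
vi → match
vii → match
viii → match
Total matched: 3

3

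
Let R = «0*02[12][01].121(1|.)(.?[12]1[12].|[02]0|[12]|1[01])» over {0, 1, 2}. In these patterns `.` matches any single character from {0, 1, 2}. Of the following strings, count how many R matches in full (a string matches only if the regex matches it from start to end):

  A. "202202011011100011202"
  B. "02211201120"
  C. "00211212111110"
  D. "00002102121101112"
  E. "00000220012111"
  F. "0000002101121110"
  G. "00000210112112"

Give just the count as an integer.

A → no match
B. "02211201120" → no match
C → match
D → match
E → match
F → match
G → match
Total matched: 5

5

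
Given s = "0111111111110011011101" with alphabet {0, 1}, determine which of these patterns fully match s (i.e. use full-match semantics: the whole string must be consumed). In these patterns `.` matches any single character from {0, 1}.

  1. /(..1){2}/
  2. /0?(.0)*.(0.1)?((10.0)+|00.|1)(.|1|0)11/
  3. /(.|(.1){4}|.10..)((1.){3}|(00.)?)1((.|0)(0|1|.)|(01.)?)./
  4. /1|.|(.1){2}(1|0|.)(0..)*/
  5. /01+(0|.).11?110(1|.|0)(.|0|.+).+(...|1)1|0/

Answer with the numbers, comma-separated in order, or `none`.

1 → no match
2 → no match — must end with "11"
3 → no match
4 → no match
5 → match

5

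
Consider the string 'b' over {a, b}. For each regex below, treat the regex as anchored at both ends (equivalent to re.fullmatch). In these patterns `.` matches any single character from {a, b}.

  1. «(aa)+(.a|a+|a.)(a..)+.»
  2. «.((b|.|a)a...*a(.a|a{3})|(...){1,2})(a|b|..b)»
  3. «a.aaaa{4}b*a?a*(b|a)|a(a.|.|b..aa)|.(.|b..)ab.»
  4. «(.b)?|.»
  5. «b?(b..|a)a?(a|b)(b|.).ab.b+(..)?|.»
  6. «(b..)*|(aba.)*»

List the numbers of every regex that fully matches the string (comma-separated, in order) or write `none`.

1 → no match — must start with 'aa'
2 → no match
3 → no match
4 → match
5 → match
6 → no match

4, 5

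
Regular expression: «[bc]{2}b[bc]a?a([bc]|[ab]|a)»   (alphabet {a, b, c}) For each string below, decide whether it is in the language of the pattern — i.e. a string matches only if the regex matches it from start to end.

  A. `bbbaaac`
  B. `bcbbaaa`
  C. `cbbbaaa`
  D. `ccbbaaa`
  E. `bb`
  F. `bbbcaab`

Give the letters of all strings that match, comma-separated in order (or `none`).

B, C, D, F

A. `bbbaaac` → no match
B. `bcbbaaa` → match
C. `cbbbaaa` → match
D. `ccbbaaa` → match
E. `bb` → no match
F. `bbbcaab` → match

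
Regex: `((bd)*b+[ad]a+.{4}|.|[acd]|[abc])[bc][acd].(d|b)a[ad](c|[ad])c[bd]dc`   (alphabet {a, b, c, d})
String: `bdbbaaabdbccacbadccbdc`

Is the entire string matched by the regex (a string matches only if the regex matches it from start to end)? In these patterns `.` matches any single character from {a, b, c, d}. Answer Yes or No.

Yes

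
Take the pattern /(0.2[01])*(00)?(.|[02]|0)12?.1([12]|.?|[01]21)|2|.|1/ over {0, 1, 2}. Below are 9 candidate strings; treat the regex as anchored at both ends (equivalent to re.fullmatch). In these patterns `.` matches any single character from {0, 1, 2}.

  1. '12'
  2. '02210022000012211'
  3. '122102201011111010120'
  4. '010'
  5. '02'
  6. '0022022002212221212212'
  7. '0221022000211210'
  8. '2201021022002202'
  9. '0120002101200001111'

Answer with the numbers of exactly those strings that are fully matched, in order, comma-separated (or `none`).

9

1 → no match
2 → no match
3 → no match
4 → no match
5 → no match
6 → no match
7 → no match
8 → no match
9 → match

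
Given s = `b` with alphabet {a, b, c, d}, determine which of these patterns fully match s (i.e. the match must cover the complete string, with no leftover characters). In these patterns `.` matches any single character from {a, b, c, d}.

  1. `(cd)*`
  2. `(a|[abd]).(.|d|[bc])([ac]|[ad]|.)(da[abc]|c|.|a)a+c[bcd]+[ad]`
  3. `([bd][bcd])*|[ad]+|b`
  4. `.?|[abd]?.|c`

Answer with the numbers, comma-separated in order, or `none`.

1 → no match
2 → no match
3 → match
4 → match

3, 4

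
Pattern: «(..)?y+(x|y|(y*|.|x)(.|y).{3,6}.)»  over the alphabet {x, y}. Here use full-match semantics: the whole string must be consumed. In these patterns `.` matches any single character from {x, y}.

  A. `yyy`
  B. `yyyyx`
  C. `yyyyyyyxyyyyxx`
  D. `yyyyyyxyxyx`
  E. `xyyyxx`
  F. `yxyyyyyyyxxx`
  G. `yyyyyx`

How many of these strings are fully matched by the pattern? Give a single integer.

6

A. `yyy` → match
B. `yyyyx` → match
C → match
D. `yyyyyyxyxyx` → match
E. `xyyyxx` → no match
F. `yxyyyyyyyxxx` → match
G. `yyyyyx` → match
Total matched: 6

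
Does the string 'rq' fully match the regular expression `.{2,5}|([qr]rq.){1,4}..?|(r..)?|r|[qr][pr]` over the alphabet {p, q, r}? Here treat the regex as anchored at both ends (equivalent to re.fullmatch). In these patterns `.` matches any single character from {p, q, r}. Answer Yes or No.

Yes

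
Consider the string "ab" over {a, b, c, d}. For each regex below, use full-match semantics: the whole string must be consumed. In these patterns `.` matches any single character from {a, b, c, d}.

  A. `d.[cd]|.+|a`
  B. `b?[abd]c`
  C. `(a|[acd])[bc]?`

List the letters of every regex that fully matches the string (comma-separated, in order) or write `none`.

A → match
B → no match — must end with "c"
C → match

A, C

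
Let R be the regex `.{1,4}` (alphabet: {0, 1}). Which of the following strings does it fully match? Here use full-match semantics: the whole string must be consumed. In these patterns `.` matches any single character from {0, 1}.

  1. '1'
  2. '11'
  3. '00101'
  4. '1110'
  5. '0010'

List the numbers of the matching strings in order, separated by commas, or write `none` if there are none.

1, 2, 4, 5

1 → match
2 → match
3 → no match
4 → match
5 → match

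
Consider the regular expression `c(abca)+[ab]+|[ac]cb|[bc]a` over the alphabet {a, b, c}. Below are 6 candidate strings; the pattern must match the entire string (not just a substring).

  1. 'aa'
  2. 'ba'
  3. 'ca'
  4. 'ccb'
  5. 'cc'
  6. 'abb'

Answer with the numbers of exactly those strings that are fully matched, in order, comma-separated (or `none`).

2, 3, 4

1 → no match
2 → match
3 → match
4 → match
5 → no match
6 → no match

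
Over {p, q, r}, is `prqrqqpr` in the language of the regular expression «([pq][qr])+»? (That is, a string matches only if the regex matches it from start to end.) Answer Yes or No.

Yes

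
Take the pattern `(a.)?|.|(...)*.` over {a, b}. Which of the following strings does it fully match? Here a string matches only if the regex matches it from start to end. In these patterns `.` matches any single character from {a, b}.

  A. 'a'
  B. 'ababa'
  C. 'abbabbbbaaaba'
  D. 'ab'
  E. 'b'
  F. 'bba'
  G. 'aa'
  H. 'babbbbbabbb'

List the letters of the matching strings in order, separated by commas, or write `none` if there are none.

A → match
B → no match
C → match
D → match
E → match
F → no match
G → match
H → no match

A, C, D, E, G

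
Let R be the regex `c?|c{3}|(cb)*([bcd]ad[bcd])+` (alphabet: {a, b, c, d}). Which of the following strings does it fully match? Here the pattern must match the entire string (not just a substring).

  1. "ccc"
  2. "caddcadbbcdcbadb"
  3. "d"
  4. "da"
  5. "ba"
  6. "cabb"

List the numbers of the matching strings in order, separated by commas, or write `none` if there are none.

1 → match
2 → no match
3 → no match
4 → no match
5 → no match
6 → no match

1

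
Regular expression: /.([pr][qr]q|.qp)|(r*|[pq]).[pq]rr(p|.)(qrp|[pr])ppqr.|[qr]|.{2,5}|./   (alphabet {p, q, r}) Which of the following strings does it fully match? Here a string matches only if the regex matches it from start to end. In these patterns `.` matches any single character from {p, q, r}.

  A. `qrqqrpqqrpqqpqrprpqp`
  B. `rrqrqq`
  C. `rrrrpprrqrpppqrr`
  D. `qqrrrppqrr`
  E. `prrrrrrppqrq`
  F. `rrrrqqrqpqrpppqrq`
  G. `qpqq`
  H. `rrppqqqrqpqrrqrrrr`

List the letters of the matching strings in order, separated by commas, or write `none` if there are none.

G

A → no match
B → no match
C → no match
D → no match
E → no match
F → no match
G → match
H → no match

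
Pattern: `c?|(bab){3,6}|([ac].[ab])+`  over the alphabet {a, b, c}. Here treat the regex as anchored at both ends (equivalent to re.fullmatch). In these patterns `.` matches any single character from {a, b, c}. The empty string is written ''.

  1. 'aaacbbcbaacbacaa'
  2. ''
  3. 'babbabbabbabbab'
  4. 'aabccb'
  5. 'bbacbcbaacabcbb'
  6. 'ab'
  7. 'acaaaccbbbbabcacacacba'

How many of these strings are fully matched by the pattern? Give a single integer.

3

1 → no match
2. '' → match
3 → match
4. 'aabccb' → match
5 → no match
6. 'ab' → no match
7 → no match
Total matched: 3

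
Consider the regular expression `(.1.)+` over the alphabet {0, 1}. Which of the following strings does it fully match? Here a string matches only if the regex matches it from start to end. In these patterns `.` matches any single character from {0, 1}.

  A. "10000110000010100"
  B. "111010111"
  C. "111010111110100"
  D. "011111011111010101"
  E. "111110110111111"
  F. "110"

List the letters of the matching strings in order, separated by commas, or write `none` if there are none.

A → no match
B. "111010111" → match
C → no match
D → no match
E → match
F. "110" → match

B, E, F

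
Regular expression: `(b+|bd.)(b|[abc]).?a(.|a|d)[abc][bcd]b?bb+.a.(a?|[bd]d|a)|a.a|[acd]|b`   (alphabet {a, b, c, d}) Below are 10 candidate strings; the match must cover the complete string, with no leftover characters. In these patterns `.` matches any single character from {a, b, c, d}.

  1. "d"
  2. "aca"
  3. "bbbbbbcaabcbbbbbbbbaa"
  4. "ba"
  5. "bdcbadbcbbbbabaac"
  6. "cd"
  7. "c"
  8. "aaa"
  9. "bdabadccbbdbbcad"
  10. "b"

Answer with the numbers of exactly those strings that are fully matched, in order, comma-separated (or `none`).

1, 2, 3, 7, 8, 10

1 → match
2 → match
3 → match
4 → no match
5 → no match
6 → no match
7 → match
8 → match
9 → no match
10 → match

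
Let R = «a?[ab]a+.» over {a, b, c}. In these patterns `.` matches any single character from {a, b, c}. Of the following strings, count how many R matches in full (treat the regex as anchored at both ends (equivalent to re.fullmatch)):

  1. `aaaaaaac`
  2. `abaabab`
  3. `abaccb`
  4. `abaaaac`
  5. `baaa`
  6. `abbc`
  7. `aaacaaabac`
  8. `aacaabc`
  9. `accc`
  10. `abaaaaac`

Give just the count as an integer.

4

1. `aaaaaaac` → match
2. `abaabab` → no match
3. `abaccb` → no match
4. `abaaaac` → match
5. `baaa` → match
6. `abbc` → no match
7. `aaacaaabac` → no match
8. `aacaabc` → no match
9. `accc` → no match
10. `abaaaaac` → match
Total matched: 4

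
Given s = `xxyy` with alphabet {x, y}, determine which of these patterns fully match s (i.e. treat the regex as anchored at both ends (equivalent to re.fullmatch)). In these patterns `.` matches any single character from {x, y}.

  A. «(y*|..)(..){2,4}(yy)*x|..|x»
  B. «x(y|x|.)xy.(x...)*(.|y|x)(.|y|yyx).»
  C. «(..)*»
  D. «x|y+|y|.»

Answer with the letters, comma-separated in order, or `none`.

C

A → no match
B → no match
C → match
D → no match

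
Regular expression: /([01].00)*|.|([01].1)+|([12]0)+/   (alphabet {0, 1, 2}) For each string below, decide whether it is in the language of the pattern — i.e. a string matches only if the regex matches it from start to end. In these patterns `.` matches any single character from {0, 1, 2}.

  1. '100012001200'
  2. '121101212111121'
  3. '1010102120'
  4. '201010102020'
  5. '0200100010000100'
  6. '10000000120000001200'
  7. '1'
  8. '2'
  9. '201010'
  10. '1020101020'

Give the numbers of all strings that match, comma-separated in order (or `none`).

1 → match
2 → no match
3 → no match
4 → match
5 → match
6 → match
7 → match
8 → match
9 → match
10 → match

1, 4, 5, 6, 7, 8, 9, 10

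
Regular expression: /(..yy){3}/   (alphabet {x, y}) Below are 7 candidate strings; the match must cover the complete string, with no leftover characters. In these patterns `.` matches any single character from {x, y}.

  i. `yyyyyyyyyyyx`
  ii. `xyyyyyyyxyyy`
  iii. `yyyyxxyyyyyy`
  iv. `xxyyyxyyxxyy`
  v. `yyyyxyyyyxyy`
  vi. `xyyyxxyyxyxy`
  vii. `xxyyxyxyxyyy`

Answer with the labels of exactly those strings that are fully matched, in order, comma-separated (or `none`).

i → no match — must end with `yy`
ii → match
iii → match
iv → match
v → match
vi → no match — must end with `yy`
vii → no match

ii, iii, iv, v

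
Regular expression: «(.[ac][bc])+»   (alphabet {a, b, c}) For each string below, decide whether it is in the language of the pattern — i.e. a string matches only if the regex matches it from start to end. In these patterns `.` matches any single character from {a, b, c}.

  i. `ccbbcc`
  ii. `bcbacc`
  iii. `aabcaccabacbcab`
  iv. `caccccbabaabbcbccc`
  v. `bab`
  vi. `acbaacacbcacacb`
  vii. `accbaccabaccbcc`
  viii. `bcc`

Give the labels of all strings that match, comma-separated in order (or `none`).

i → match
ii → match
iii → match
iv → match
v → match
vi → match
vii → match
viii → match

i, ii, iii, iv, v, vi, vii, viii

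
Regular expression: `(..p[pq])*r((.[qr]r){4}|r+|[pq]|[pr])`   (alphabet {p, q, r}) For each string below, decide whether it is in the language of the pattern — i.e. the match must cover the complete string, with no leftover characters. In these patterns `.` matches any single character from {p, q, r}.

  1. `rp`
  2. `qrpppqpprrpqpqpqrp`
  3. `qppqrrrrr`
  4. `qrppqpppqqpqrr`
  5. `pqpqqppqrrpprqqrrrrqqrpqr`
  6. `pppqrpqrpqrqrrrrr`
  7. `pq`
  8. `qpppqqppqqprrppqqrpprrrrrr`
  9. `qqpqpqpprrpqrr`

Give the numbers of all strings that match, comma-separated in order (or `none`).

1, 2, 3, 4, 5, 6, 9

1. `rp` → match
2 → match
3. `qppqrrrrr` → match
4 → match
5 → match
6 → match
7. `pq` → no match
8 → no match
9 → match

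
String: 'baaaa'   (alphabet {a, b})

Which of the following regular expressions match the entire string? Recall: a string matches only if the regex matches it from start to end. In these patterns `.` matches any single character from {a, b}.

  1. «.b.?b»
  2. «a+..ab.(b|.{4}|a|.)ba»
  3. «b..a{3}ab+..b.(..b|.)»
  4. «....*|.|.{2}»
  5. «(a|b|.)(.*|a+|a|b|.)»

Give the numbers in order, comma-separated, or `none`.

4, 5

1 → no match — must end with 'b'
2 → no match — must start with 'a'
3 → no match
4 → match
5 → match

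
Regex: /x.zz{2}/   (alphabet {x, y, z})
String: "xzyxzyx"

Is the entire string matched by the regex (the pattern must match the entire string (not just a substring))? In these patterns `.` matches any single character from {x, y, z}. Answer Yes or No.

Every match must end with "z", but "xzyxzyx" does not.

No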